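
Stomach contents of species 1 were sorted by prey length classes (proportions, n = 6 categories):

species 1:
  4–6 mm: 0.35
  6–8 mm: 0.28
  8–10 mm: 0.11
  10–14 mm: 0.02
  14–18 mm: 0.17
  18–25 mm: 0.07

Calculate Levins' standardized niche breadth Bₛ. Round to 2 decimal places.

0.61

Σpᵢ² = 0.35² + 0.28² + 0.11² + 0.02² + 0.17² + 0.07² = 0.1225 + 0.0784 + 0.0121 + 0.0004 + 0.0289 + 0.0049 = 0.2472
B = 1 / 0.2472 = 4.0453
Bₛ = (B − 1)/(n − 1) = (4.0453 − 1)/(6 − 1) = 3.0453/5 = 0.6091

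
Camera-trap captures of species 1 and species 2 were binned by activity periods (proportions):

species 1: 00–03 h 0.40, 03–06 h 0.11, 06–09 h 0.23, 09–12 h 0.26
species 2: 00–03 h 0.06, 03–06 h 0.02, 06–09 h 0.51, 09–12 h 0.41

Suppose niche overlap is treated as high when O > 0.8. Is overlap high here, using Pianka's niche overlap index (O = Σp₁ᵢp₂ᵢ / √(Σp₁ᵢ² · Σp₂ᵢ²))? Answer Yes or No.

Σ p₁ᵢp₂ᵢ = 0.0240 + 0.0022 + 0.1173 + 0.1066 = 0.2501
Σp_1ᵢ² = 0.40² + 0.11² + 0.23² + 0.26² = 0.1600 + 0.0121 + 0.0529 + 0.0676 = 0.2926
Σp_2ᵢ² = 0.06² + 0.02² + 0.51² + 0.41² = 0.0036 + 0.0004 + 0.2601 + 0.1681 = 0.4322
O = 0.2501 / √(0.2926 × 0.4322) = 0.2501 / 0.35561 = 0.7033
O = 0.7033 < 0.8 → No.

No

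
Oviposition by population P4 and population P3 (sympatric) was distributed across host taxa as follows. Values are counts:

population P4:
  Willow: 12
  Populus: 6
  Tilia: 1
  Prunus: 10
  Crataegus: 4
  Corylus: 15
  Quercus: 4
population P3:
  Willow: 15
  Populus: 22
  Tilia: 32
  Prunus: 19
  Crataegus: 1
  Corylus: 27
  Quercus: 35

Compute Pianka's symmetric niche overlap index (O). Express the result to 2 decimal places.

Proportions for population P4 (n=52): 12/52=0.2308, 6/52=0.1154, 1/52=0.0192, 10/52=0.1923, 4/52=0.0769, 15/52=0.2885, 4/52=0.0769
Proportions for population P3 (n=151): 15/151=0.0993, 22/151=0.1457, 32/151=0.2119, 19/151=0.1258, 1/151=0.0066, 27/151=0.1788, 35/151=0.2318
Σ p₁ᵢp₂ᵢ = 0.022918 + 0.016814 + 0.004068 + 0.024191 + 0.000508 + 0.051584 + 0.017825 = 0.137908
Σp_1ᵢ² = 0.2308² + 0.1154² + 0.0192² + 0.1923² + 0.0769² + 0.2885² + 0.0769² = 0.053269 + 0.013317 + 0.000369 + 0.036979 + 0.005914 + 0.083232 + 0.005914 = 0.198994
Σp_2ᵢ² = 0.0993² + 0.1457² + 0.2119² + 0.1258² + 0.0066² + 0.1788² + 0.2318² = 0.009860 + 0.021228 + 0.044902 + 0.015826 + 0.000044 + 0.031969 + 0.053731 = 0.177560
O = 0.137908 / √(0.198994 × 0.177560) = 0.137908 / 0.1879717 = 0.7337

0.73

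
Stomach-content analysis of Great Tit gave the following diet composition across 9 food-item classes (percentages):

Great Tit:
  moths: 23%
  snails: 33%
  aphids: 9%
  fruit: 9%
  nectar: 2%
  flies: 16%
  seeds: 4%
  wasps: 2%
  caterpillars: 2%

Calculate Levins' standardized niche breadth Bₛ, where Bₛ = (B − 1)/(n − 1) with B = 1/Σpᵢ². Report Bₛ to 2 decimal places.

Convert percentages to proportions (divide by 100).
Σpᵢ² = 0.23² + 0.33² + 0.09² + 0.09² + 0.02² + 0.16² + 0.04² + 0.02² + 0.02² = 0.0529 + 0.1089 + 0.0081 + 0.0081 + 0.0004 + 0.0256 + 0.0016 + 0.0004 + 0.0004 = 0.2064
B = 1 / 0.2064 = 4.8450
Bₛ = (B − 1)/(n − 1) = (4.8450 − 1)/(9 − 1) = 3.8450/8 = 0.4806

0.48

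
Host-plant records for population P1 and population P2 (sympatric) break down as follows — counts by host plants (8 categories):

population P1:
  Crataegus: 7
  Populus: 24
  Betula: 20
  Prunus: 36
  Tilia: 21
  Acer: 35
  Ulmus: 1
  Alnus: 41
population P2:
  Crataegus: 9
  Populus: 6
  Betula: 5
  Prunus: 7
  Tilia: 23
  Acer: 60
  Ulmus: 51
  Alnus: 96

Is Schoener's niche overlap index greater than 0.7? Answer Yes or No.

No

Proportions for population P1 (n=185): 7/185=0.0378, 24/185=0.1297, 20/185=0.1081, 36/185=0.1946, 21/185=0.1135, 35/185=0.1892, 1/185=0.0054, 41/185=0.2216
Proportions for population P2 (n=257): 9/257=0.0350, 6/257=0.0233, 5/257=0.0195, 7/257=0.0272, 23/257=0.0895, 60/257=0.2335, 51/257=0.1984, 96/257=0.3735
Σ|p₁ᵢ − p₂ᵢ| = 0.0028 + 0.1064 + 0.0886 + 0.1674 + 0.0240 + 0.0443 + 0.1930 + 0.1519 = 0.7784
D = 1 − ½ × 0.7784 = 1 − 0.38920 = 0.61080
D = 0.61080 < 0.7 → No.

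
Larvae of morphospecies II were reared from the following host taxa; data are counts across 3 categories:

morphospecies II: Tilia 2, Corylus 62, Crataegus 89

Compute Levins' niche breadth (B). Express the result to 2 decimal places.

1.99

Proportions for morphospecies II (n=153): 2/153=0.0131, 62/153=0.4052, 89/153=0.5817
Σpᵢ² = 0.0131² + 0.4052² + 0.5817² = 0.000172 + 0.164187 + 0.338375 = 0.502734
B = 1 / 0.502734 = 1.9891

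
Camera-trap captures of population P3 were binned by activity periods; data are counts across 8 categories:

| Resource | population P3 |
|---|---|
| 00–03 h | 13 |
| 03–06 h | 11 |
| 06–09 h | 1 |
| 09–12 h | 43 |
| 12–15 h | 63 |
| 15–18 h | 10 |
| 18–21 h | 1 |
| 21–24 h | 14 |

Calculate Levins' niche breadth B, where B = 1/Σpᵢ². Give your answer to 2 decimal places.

Proportions for population P3 (n=156): 13/156=0.0833, 11/156=0.0705, 1/156=0.0064, 43/156=0.2756, 63/156=0.4038, 10/156=0.0641, 1/156=0.0064, 14/156=0.0897
Σpᵢ² = 0.0833² + 0.0705² + 0.0064² + 0.2756² + 0.4038² + 0.0641² + 0.0064² + 0.0897² = 0.006939 + 0.004970 + 0.000041 + 0.075955 + 0.163054 + 0.004109 + 0.000041 + 0.008046 = 0.263155
B = 1 / 0.263155 = 3.8000

3.80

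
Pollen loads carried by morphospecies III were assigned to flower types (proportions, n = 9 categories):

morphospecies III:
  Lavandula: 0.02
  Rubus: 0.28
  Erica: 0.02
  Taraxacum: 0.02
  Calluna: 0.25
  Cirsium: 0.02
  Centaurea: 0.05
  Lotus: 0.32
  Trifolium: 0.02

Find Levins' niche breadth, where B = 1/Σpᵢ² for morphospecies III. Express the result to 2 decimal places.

4.04

Σpᵢ² = 0.02² + 0.28² + 0.02² + 0.02² + 0.25² + 0.02² + 0.05² + 0.32² + 0.02² = 0.0004 + 0.0784 + 0.0004 + 0.0004 + 0.0625 + 0.0004 + 0.0025 + 0.1024 + 0.0004 = 0.2478
B = 1 / 0.2478 = 4.0355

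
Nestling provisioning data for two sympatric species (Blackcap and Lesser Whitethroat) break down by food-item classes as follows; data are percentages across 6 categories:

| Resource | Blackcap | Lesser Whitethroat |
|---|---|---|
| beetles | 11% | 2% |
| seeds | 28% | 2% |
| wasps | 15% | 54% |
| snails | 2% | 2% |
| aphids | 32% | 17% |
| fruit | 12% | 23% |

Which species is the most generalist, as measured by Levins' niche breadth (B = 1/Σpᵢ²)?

Blackcap

Convert percentages to proportions (divide by 100).
Σp_Blacᵢ² = 0.11² + 0.28² + 0.15² + 0.02² + 0.32² + 0.12² = 0.0121 + 0.0784 + 0.0225 + 0.0004 + 0.1024 + 0.0144 = 0.2302
B_Blac = 1 / 0.2302 = 4.3440
Σp_Whitᵢ² = 0.02² + 0.02² + 0.54² + 0.02² + 0.17² + 0.23² = 0.0004 + 0.0004 + 0.2916 + 0.0004 + 0.0289 + 0.0529 = 0.3746
B_Whit = 1 / 0.3746 = 2.6695
Highest B → broadest niche (most generalist): Blackcap (B = 4.34).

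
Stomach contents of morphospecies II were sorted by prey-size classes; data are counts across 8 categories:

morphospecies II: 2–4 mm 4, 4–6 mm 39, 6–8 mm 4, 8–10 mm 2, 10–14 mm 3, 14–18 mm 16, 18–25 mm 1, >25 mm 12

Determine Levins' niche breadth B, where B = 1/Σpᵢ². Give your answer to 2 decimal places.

3.34

Proportions for morphospecies II (n=81): 4/81=0.0494, 39/81=0.4815, 4/81=0.0494, 2/81=0.0247, 3/81=0.0370, 16/81=0.1975, 1/81=0.0123, 12/81=0.1481
Σpᵢ² = 0.0494² + 0.4815² + 0.0494² + 0.0247² + 0.0370² + 0.1975² + 0.0123² + 0.1481² = 0.002440 + 0.231842 + 0.002440 + 0.000610 + 0.001369 + 0.039006 + 0.000151 + 0.021934 = 0.299792
B = 1 / 0.299792 = 3.3356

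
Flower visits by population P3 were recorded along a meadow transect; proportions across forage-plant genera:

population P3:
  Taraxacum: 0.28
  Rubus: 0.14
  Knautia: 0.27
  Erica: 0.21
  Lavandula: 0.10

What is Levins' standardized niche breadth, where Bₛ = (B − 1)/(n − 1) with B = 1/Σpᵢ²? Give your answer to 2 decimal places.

Σpᵢ² = 0.28² + 0.14² + 0.27² + 0.21² + 0.10² = 0.0784 + 0.0196 + 0.0729 + 0.0441 + 0.0100 = 0.2250
B = 1 / 0.2250 = 4.4444
Bₛ = (B − 1)/(n − 1) = (4.4444 − 1)/(5 − 1) = 3.4444/4 = 0.8611

0.86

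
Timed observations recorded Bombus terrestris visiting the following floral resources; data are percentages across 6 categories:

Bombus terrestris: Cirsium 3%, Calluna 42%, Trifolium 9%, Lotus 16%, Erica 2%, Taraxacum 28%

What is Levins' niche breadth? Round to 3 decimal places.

Convert percentages to proportions (divide by 100).
Σpᵢ² = 0.03² + 0.42² + 0.09² + 0.16² + 0.02² + 0.28² = 0.0009 + 0.1764 + 0.0081 + 0.0256 + 0.0004 + 0.0784 = 0.2898
B = 1 / 0.2898 = 3.45066

3.451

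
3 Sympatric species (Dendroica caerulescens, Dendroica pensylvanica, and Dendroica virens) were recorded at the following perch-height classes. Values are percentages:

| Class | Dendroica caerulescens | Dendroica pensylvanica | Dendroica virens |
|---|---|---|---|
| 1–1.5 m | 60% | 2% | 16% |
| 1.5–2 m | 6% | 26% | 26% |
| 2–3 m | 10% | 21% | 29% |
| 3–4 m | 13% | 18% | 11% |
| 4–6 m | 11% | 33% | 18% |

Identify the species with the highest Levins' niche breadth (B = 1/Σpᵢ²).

Convert percentages to proportions (divide by 100).
Σp_caerᵢ² = 0.60² + 0.06² + 0.10² + 0.13² + 0.11² = 0.3600 + 0.0036 + 0.0100 + 0.0169 + 0.0121 = 0.4026
B_caer = 1 / 0.4026 = 2.4839
Σp_pensᵢ² = 0.02² + 0.26² + 0.21² + 0.18² + 0.33² = 0.0004 + 0.0676 + 0.0441 + 0.0324 + 0.1089 = 0.2534
B_pens = 1 / 0.2534 = 3.9463
Σp_vireᵢ² = 0.16² + 0.26² + 0.29² + 0.11² + 0.18² = 0.0256 + 0.0676 + 0.0841 + 0.0121 + 0.0324 = 0.2218
B_vire = 1 / 0.2218 = 4.5086
Highest B → broadest niche (most generalist): Dendroica virens (B = 4.51).

Dendroica virens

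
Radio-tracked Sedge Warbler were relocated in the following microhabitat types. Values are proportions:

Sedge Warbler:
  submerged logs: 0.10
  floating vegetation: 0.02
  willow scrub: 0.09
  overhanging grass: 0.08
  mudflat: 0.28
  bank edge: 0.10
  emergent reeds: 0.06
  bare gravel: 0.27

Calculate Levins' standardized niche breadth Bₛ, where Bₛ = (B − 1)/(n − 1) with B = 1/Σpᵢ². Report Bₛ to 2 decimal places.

0.61

Σpᵢ² = 0.10² + 0.02² + 0.09² + 0.08² + 0.28² + 0.10² + 0.06² + 0.27² = 0.0100 + 0.0004 + 0.0081 + 0.0064 + 0.0784 + 0.0100 + 0.0036 + 0.0729 = 0.1898
B = 1 / 0.1898 = 5.2687
Bₛ = (B − 1)/(n − 1) = (5.2687 − 1)/(8 − 1) = 4.2687/7 = 0.6098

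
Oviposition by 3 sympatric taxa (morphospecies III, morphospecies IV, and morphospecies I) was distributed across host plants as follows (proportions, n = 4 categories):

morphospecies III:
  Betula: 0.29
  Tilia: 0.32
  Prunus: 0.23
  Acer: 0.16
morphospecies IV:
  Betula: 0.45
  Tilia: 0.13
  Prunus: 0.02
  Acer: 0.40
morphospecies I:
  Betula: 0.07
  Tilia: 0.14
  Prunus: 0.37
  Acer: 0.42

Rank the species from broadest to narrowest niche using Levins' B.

Σp_IIIᵢ² = 0.29² + 0.32² + 0.23² + 0.16² = 0.0841 + 0.1024 + 0.0529 + 0.0256 = 0.2650
B_III = 1 / 0.2650 = 3.7736
Σp_IVᵢ² = 0.45² + 0.13² + 0.02² + 0.40² = 0.2025 + 0.0169 + 0.0004 + 0.1600 = 0.3798
B_IV = 1 / 0.3798 = 2.6330
Σp_Iᵢ² = 0.07² + 0.14² + 0.37² + 0.42² = 0.0049 + 0.0196 + 0.1369 + 0.1764 = 0.3378
B_I = 1 / 0.3378 = 2.9603
Ranking by B (broadest → narrowest): morphospecies III (3.77) > morphospecies I (2.96) > morphospecies IV (2.63)

morphospecies III > morphospecies I > morphospecies IV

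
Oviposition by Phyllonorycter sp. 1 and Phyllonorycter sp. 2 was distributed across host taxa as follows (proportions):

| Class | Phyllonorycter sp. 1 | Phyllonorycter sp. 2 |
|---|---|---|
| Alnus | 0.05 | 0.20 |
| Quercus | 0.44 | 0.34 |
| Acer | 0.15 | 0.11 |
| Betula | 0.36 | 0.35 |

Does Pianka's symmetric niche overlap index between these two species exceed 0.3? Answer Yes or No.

Yes

Σ p₁ᵢp₂ᵢ = 0.0100 + 0.1496 + 0.0165 + 0.1260 = 0.3021
Σp_1ᵢ² = 0.05² + 0.44² + 0.15² + 0.36² = 0.0025 + 0.1936 + 0.0225 + 0.1296 = 0.3482
Σp_2ᵢ² = 0.20² + 0.34² + 0.11² + 0.35² = 0.0400 + 0.1156 + 0.0121 + 0.1225 = 0.2902
O = 0.3021 / √(0.3482 × 0.2902) = 0.3021 / 0.31788 = 0.9504
O = 0.9504 > 0.3 → Yes.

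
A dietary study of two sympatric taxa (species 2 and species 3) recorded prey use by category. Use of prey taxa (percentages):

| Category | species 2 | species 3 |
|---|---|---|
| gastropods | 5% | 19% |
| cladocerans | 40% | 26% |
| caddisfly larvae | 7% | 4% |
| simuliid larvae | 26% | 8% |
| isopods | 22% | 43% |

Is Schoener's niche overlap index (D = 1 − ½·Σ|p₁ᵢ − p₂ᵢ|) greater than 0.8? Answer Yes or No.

Convert percentages to proportions (divide by 100).
Σ|p₁ᵢ − p₂ᵢ| = 0.14 + 0.14 + 0.03 + 0.18 + 0.21 = 0.70
D = 1 − ½ × 0.70 = 1 − 0.350 = 0.6500
D = 0.6500 < 0.8 → No.

No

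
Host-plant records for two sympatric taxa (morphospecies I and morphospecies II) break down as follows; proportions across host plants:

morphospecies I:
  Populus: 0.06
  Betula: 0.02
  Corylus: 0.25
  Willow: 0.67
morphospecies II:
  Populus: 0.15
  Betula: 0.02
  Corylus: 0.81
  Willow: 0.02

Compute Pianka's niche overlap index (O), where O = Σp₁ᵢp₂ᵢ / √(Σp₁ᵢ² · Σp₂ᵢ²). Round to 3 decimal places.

Σ p₁ᵢp₂ᵢ = 0.0090 + 0.0004 + 0.2025 + 0.0134 = 0.2253
Σp_1ᵢ² = 0.06² + 0.02² + 0.25² + 0.67² = 0.0036 + 0.0004 + 0.0625 + 0.4489 = 0.5154
Σp_2ᵢ² = 0.15² + 0.02² + 0.81² + 0.02² = 0.0225 + 0.0004 + 0.6561 + 0.0004 = 0.6794
O = 0.2253 / √(0.5154 × 0.6794) = 0.2253 / 0.591746 = 0.38074

0.381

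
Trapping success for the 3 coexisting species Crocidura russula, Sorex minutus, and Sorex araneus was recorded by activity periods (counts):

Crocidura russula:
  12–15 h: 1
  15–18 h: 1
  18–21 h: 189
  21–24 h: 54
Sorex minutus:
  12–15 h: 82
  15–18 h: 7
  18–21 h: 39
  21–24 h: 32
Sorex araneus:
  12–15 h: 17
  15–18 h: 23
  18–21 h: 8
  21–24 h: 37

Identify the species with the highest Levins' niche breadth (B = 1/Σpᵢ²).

Proportions for Crocidura russula (n=245): 1/245=0.0041, 1/245=0.0041, 189/245=0.7714, 54/245=0.2204
Proportions for Sorex minutus (n=160): 82/160=0.5125, 7/160=0.0438, 39/160=0.2438, 32/160=0.2000
Proportions for Sorex araneus (n=85): 17/85=0.2000, 23/85=0.2706, 8/85=0.0941, 37/85=0.4353
Σp_russᵢ² = 0.0041² + 0.0041² + 0.7714² + 0.2204² = 0.000017 + 0.000017 + 0.595058 + 0.048576 = 0.643668
B_russ = 1 / 0.643668 = 1.5536
Σp_minuᵢ² = 0.5125² + 0.0438² + 0.2438² + 0.2000² = 0.262656 + 0.001918 + 0.059438 + 0.040000 = 0.364012
B_minu = 1 / 0.364012 = 2.7472
Σp_aranᵢ² = 0.2000² + 0.2706² + 0.0941² + 0.4353² = 0.040000 + 0.073224 + 0.008855 + 0.189486 = 0.311565
B_aran = 1 / 0.311565 = 3.2096
Highest B → broadest niche (most generalist): Sorex araneus (B = 3.21).

Sorex araneus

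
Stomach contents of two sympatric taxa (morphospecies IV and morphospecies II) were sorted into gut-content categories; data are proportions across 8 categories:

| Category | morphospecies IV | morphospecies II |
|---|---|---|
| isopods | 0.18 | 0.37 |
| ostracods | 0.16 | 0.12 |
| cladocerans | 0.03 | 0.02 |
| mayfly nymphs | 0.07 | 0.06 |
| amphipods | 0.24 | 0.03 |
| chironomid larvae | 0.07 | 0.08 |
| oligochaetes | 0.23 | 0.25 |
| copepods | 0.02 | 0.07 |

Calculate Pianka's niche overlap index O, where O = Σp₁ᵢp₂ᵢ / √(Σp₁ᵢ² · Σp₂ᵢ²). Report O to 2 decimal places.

Σ p₁ᵢp₂ᵢ = 0.0666 + 0.0192 + 0.0006 + 0.0042 + 0.0072 + 0.0056 + 0.0575 + 0.0014 = 0.1623
Σp_1ᵢ² = 0.18² + 0.16² + 0.03² + 0.07² + 0.24² + 0.07² + 0.23² + 0.02² = 0.0324 + 0.0256 + 0.0009 + 0.0049 + 0.0576 + 0.0049 + 0.0529 + 0.0004 = 0.1796
Σp_2ᵢ² = 0.37² + 0.12² + 0.02² + 0.06² + 0.03² + 0.08² + 0.25² + 0.07² = 0.1369 + 0.0144 + 0.0004 + 0.0036 + 0.0009 + 0.0064 + 0.0625 + 0.0049 = 0.2300
O = 0.1623 / √(0.1796 × 0.2300) = 0.1623 / 0.20324 = 0.7986

0.80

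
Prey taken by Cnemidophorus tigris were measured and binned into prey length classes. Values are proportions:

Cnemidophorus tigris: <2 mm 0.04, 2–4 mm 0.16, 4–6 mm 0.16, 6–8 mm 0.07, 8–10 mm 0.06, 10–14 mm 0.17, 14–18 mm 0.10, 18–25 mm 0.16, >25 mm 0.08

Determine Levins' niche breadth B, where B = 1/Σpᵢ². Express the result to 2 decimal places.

Σpᵢ² = 0.04² + 0.16² + 0.16² + 0.07² + 0.06² + 0.17² + 0.10² + 0.16² + 0.08² = 0.0016 + 0.0256 + 0.0256 + 0.0049 + 0.0036 + 0.0289 + 0.0100 + 0.0256 + 0.0064 = 0.1322
B = 1 / 0.1322 = 7.5643

7.56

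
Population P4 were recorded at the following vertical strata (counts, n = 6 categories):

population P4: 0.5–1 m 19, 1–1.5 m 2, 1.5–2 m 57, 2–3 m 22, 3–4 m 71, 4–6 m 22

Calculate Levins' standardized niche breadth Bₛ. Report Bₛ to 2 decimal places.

0.57

Proportions for population P4 (n=193): 19/193=0.0984, 2/193=0.0104, 57/193=0.2953, 22/193=0.1140, 71/193=0.3679, 22/193=0.1140
Σpᵢ² = 0.0984² + 0.0104² + 0.2953² + 0.1140² + 0.3679² + 0.1140² = 0.009683 + 0.000108 + 0.087202 + 0.012996 + 0.135350 + 0.012996 = 0.258335
B = 1 / 0.258335 = 3.8709
Bₛ = (B − 1)/(n − 1) = (3.8709 − 1)/(6 − 1) = 2.8709/5 = 0.5742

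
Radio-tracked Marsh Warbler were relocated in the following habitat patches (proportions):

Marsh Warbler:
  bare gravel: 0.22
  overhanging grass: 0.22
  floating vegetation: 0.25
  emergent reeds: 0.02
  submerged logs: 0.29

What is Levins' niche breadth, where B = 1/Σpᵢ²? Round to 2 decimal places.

Σpᵢ² = 0.22² + 0.22² + 0.25² + 0.02² + 0.29² = 0.0484 + 0.0484 + 0.0625 + 0.0004 + 0.0841 = 0.2438
B = 1 / 0.2438 = 4.1017

4.10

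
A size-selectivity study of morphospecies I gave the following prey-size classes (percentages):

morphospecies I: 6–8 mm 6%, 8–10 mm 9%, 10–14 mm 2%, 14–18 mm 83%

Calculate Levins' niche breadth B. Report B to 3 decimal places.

1.427

Convert percentages to proportions (divide by 100).
Σpᵢ² = 0.06² + 0.09² + 0.02² + 0.83² = 0.0036 + 0.0081 + 0.0004 + 0.6889 = 0.7010
B = 1 / 0.7010 = 1.42653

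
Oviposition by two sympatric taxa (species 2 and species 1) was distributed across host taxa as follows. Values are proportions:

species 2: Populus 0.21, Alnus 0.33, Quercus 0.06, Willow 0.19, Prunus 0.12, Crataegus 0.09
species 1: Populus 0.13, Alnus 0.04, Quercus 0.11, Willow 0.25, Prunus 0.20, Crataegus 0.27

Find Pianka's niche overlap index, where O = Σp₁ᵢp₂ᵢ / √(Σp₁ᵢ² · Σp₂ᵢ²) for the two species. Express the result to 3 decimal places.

0.679

Σ p₁ᵢp₂ᵢ = 0.0273 + 0.0132 + 0.0066 + 0.0475 + 0.0240 + 0.0243 = 0.1429
Σp_1ᵢ² = 0.21² + 0.33² + 0.06² + 0.19² + 0.12² + 0.09² = 0.0441 + 0.1089 + 0.0036 + 0.0361 + 0.0144 + 0.0081 = 0.2152
Σp_2ᵢ² = 0.13² + 0.04² + 0.11² + 0.25² + 0.20² + 0.27² = 0.0169 + 0.0016 + 0.0121 + 0.0625 + 0.0400 + 0.0729 = 0.2060
O = 0.1429 / √(0.2152 × 0.2060) = 0.1429 / 0.210550 = 0.67870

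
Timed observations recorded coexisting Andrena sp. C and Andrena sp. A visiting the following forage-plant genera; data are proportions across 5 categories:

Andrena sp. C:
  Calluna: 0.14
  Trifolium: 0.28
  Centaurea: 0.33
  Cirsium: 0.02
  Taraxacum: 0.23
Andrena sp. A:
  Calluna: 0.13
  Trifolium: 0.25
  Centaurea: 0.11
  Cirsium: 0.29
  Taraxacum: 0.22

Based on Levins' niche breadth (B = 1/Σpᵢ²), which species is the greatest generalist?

Andrena sp. A

Σp_Cᵢ² = 0.14² + 0.28² + 0.33² + 0.02² + 0.23² = 0.0196 + 0.0784 + 0.1089 + 0.0004 + 0.0529 = 0.2602
B_C = 1 / 0.2602 = 3.8432
Σp_Aᵢ² = 0.13² + 0.25² + 0.11² + 0.29² + 0.22² = 0.0169 + 0.0625 + 0.0121 + 0.0841 + 0.0484 = 0.2240
B_A = 1 / 0.2240 = 4.4643
Highest B → broadest niche (most generalist): Andrena sp. A (B = 4.46).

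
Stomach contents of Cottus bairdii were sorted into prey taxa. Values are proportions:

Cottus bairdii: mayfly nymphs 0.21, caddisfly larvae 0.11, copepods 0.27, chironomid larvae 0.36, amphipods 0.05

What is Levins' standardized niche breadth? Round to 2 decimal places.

0.71

Σpᵢ² = 0.21² + 0.11² + 0.27² + 0.36² + 0.05² = 0.0441 + 0.0121 + 0.0729 + 0.1296 + 0.0025 = 0.2612
B = 1 / 0.2612 = 3.8285
Bₛ = (B − 1)/(n − 1) = (3.8285 − 1)/(5 − 1) = 2.8285/4 = 0.7071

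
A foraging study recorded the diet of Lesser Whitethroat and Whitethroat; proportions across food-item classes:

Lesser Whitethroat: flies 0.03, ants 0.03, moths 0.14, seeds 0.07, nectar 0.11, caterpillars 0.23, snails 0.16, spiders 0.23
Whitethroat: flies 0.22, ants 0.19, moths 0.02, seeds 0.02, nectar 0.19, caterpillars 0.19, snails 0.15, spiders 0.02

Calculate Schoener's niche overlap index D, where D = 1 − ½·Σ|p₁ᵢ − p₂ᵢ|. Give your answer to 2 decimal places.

0.57

Σ|p₁ᵢ − p₂ᵢ| = 0.19 + 0.16 + 0.12 + 0.05 + 0.08 + 0.04 + 0.01 + 0.21 = 0.86
D = 1 − ½ × 0.86 = 1 − 0.430 = 0.5700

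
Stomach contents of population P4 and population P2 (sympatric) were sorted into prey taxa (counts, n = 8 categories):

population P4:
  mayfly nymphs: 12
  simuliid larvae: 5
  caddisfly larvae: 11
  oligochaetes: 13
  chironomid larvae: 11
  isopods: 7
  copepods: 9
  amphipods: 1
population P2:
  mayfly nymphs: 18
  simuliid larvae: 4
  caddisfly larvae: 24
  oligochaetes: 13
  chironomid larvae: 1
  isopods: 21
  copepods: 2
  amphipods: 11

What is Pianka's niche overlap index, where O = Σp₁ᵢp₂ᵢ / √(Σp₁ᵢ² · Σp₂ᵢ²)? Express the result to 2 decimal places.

Proportions for population P4 (n=69): 12/69=0.1739, 5/69=0.0725, 11/69=0.1594, 13/69=0.1884, 11/69=0.1594, 7/69=0.1014, 9/69=0.1304, 1/69=0.0145
Proportions for population P2 (n=94): 18/94=0.1915, 4/94=0.0426, 24/94=0.2553, 13/94=0.1383, 1/94=0.0106, 21/94=0.2234, 2/94=0.0213, 11/94=0.1170
Σ p₁ᵢp₂ᵢ = 0.033302 + 0.003089 + 0.040695 + 0.026056 + 0.001690 + 0.022653 + 0.002778 + 0.001697 = 0.131960
Σp_1ᵢ² = 0.1739² + 0.0725² + 0.1594² + 0.1884² + 0.1594² + 0.1014² + 0.1304² + 0.0145² = 0.030241 + 0.005256 + 0.025408 + 0.035495 + 0.025408 + 0.010282 + 0.017004 + 0.000210 = 0.149304
Σp_2ᵢ² = 0.1915² + 0.0426² + 0.2553² + 0.1383² + 0.0106² + 0.2234² + 0.0213² + 0.1170² = 0.036672 + 0.001815 + 0.065178 + 0.019127 + 0.000112 + 0.049908 + 0.000454 + 0.013689 = 0.186955
O = 0.131960 / √(0.149304 × 0.186955) = 0.131960 / 0.1670722 = 0.7898

0.79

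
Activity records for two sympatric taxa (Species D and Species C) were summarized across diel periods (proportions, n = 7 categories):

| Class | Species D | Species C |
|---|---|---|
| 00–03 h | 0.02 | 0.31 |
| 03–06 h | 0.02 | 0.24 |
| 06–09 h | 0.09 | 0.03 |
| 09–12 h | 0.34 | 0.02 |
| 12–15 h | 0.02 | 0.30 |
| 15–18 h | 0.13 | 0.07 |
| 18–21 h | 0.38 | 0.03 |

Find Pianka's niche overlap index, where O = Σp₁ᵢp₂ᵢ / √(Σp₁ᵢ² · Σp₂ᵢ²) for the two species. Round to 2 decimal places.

Σ p₁ᵢp₂ᵢ = 0.0062 + 0.0048 + 0.0027 + 0.0068 + 0.0060 + 0.0091 + 0.0114 = 0.0470
Σp_1ᵢ² = 0.02² + 0.02² + 0.09² + 0.34² + 0.02² + 0.13² + 0.38² = 0.0004 + 0.0004 + 0.0081 + 0.1156 + 0.0004 + 0.0169 + 0.1444 = 0.2862
Σp_2ᵢ² = 0.31² + 0.24² + 0.03² + 0.02² + 0.30² + 0.07² + 0.03² = 0.0961 + 0.0576 + 0.0009 + 0.0004 + 0.0900 + 0.0049 + 0.0009 = 0.2508
O = 0.0470 / √(0.2862 × 0.2508) = 0.0470 / 0.26792 = 0.1754

0.18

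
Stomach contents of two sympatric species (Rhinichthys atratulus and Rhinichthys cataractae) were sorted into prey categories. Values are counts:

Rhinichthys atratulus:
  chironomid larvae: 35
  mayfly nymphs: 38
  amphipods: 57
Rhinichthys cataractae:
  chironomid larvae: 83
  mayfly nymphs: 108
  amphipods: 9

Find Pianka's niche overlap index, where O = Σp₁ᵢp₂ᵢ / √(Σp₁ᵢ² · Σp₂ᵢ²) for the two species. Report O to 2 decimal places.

Proportions for Rhinichthys atratulus (n=130): 35/130=0.2692, 38/130=0.2923, 57/130=0.4385
Proportions for Rhinichthys cataractae (n=200): 83/200=0.4150, 108/200=0.5400, 9/200=0.0450
Σ p₁ᵢp₂ᵢ = 0.111718 + 0.157842 + 0.019733 = 0.289293
Σp_1ᵢ² = 0.2692² + 0.2923² + 0.4385² = 0.072469 + 0.085439 + 0.192282 = 0.350190
Σp_2ᵢ² = 0.4150² + 0.5400² + 0.0450² = 0.172225 + 0.291600 + 0.002025 = 0.465850
O = 0.289293 / √(0.350190 × 0.465850) = 0.289293 / 0.4039010 = 0.7162

0.72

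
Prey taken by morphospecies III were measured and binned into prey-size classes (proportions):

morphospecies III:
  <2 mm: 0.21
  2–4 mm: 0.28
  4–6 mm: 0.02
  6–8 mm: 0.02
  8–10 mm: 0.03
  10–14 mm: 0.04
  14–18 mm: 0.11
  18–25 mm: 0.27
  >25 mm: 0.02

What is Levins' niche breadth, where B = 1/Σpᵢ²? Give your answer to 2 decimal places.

Σpᵢ² = 0.21² + 0.28² + 0.02² + 0.02² + 0.03² + 0.04² + 0.11² + 0.27² + 0.02² = 0.0441 + 0.0784 + 0.0004 + 0.0004 + 0.0009 + 0.0016 + 0.0121 + 0.0729 + 0.0004 = 0.2112
B = 1 / 0.2112 = 4.7348

4.73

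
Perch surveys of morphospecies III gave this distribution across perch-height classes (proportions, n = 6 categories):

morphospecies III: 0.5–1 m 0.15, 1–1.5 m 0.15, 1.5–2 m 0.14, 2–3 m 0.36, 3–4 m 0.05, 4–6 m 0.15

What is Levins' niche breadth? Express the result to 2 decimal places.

4.56

Σpᵢ² = 0.15² + 0.15² + 0.14² + 0.36² + 0.05² + 0.15² = 0.0225 + 0.0225 + 0.0196 + 0.1296 + 0.0025 + 0.0225 = 0.2192
B = 1 / 0.2192 = 4.5620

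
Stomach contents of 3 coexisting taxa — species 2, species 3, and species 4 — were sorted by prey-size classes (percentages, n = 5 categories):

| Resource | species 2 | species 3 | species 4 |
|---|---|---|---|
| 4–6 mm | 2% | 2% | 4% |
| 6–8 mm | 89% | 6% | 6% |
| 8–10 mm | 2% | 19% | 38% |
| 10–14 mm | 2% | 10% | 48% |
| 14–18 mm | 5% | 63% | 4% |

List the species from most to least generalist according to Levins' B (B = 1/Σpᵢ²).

species 4 > species 3 > species 2

Convert percentages to proportions (divide by 100).
Σp_2ᵢ² = 0.02² + 0.89² + 0.02² + 0.02² + 0.05² = 0.0004 + 0.7921 + 0.0004 + 0.0004 + 0.0025 = 0.7958
B_2 = 1 / 0.7958 = 1.2566
Σp_3ᵢ² = 0.02² + 0.06² + 0.19² + 0.10² + 0.63² = 0.0004 + 0.0036 + 0.0361 + 0.0100 + 0.3969 = 0.4470
B_3 = 1 / 0.4470 = 2.2371
Σp_4ᵢ² = 0.04² + 0.06² + 0.38² + 0.48² + 0.04² = 0.0016 + 0.0036 + 0.1444 + 0.2304 + 0.0016 = 0.3816
B_4 = 1 / 0.3816 = 2.6205
Ranking by B (broadest → narrowest): species 4 (2.62) > species 3 (2.24) > species 2 (1.26)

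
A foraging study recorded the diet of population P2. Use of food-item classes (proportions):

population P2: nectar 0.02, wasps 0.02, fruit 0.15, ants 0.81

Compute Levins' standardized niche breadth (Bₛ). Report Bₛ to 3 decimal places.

Σpᵢ² = 0.02² + 0.02² + 0.15² + 0.81² = 0.0004 + 0.0004 + 0.0225 + 0.6561 = 0.6794
B = 1 / 0.6794 = 1.47189
Bₛ = (B − 1)/(n − 1) = (1.47189 − 1)/(4 − 1) = 0.47189/3 = 0.15730

0.157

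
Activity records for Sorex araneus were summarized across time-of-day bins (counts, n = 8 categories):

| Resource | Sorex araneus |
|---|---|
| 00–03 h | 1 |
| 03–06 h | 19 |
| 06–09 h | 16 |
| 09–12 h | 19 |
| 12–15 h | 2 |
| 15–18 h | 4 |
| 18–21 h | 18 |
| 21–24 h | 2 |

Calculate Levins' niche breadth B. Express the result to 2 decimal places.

4.94

Proportions for Sorex araneus (n=81): 1/81=0.0123, 19/81=0.2346, 16/81=0.1975, 19/81=0.2346, 2/81=0.0247, 4/81=0.0494, 18/81=0.2222, 2/81=0.0247
Σpᵢ² = 0.0123² + 0.2346² + 0.1975² + 0.2346² + 0.0247² + 0.0494² + 0.2222² + 0.0247² = 0.000151 + 0.055037 + 0.039006 + 0.055037 + 0.000610 + 0.002440 + 0.049373 + 0.000610 = 0.202264
B = 1 / 0.202264 = 4.9440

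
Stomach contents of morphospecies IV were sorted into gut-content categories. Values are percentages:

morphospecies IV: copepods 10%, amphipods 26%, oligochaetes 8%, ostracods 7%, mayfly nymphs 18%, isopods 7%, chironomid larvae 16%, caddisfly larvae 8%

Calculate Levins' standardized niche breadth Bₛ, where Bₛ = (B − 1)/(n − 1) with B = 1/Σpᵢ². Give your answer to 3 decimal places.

0.760

Convert percentages to proportions (divide by 100).
Σpᵢ² = 0.10² + 0.26² + 0.08² + 0.07² + 0.18² + 0.07² + 0.16² + 0.08² = 0.0100 + 0.0676 + 0.0064 + 0.0049 + 0.0324 + 0.0049 + 0.0256 + 0.0064 = 0.1582
B = 1 / 0.1582 = 6.32111
Bₛ = (B − 1)/(n − 1) = (6.32111 − 1)/(8 − 1) = 5.32111/7 = 0.76016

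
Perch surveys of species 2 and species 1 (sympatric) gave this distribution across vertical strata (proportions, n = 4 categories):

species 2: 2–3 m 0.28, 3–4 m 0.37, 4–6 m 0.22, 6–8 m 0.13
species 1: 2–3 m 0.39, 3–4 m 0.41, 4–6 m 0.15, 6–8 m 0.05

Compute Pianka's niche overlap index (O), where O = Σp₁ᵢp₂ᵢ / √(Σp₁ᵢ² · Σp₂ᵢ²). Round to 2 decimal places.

Σ p₁ᵢp₂ᵢ = 0.1092 + 0.1517 + 0.0330 + 0.0065 = 0.3004
Σp_1ᵢ² = 0.28² + 0.37² + 0.22² + 0.13² = 0.0784 + 0.1369 + 0.0484 + 0.0169 = 0.2806
Σp_2ᵢ² = 0.39² + 0.41² + 0.15² + 0.05² = 0.1521 + 0.1681 + 0.0225 + 0.0025 = 0.3452
O = 0.3004 / √(0.2806 × 0.3452) = 0.3004 / 0.31123 = 0.9652

0.97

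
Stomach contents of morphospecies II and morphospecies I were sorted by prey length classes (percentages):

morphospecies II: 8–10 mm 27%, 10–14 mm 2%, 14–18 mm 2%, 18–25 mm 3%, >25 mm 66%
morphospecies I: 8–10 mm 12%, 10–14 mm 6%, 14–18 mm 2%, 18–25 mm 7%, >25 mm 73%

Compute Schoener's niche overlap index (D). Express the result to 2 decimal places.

Convert percentages to proportions (divide by 100).
Σ|p₁ᵢ − p₂ᵢ| = 0.15 + 0.04 + 0.00 + 0.04 + 0.07 = 0.30
D = 1 − ½ × 0.30 = 1 − 0.150 = 0.8500

0.85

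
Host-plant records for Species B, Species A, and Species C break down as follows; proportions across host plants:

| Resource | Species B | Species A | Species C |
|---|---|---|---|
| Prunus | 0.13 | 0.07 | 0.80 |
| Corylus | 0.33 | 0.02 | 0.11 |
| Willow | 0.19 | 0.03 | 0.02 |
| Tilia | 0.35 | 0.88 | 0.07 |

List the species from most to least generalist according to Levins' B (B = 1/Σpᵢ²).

Species B > Species C > Species A

Σp_Bᵢ² = 0.13² + 0.33² + 0.19² + 0.35² = 0.0169 + 0.1089 + 0.0361 + 0.1225 = 0.2844
B_B = 1 / 0.2844 = 3.5162
Σp_Aᵢ² = 0.07² + 0.02² + 0.03² + 0.88² = 0.0049 + 0.0004 + 0.0009 + 0.7744 = 0.7806
B_A = 1 / 0.7806 = 1.2811
Σp_Cᵢ² = 0.80² + 0.11² + 0.02² + 0.07² = 0.6400 + 0.0121 + 0.0004 + 0.0049 = 0.6574
B_C = 1 / 0.6574 = 1.5211
Ranking by B (broadest → narrowest): Species B (3.52) > Species C (1.52) > Species A (1.28)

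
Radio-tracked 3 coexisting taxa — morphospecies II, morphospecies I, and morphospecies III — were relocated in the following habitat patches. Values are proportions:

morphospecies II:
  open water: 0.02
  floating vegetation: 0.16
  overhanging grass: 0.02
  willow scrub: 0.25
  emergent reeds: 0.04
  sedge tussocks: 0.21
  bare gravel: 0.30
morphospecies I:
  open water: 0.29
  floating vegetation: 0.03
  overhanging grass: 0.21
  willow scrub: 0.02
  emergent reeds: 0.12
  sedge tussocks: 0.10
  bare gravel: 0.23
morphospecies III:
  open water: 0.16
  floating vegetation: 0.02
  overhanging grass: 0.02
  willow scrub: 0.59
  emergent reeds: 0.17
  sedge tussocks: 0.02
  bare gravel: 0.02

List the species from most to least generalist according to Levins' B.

morphospecies I > morphospecies II > morphospecies III

Σp_IIᵢ² = 0.02² + 0.16² + 0.02² + 0.25² + 0.04² + 0.21² + 0.30² = 0.0004 + 0.0256 + 0.0004 + 0.0625 + 0.0016 + 0.0441 + 0.0900 = 0.2246
B_II = 1 / 0.2246 = 4.4524
Σp_Iᵢ² = 0.29² + 0.03² + 0.21² + 0.02² + 0.12² + 0.10² + 0.23² = 0.0841 + 0.0009 + 0.0441 + 0.0004 + 0.0144 + 0.0100 + 0.0529 = 0.2068
B_I = 1 / 0.2068 = 4.8356
Σp_IIIᵢ² = 0.16² + 0.02² + 0.02² + 0.59² + 0.17² + 0.02² + 0.02² = 0.0256 + 0.0004 + 0.0004 + 0.3481 + 0.0289 + 0.0004 + 0.0004 = 0.4042
B_III = 1 / 0.4042 = 2.4740
Ranking by B (broadest → narrowest): morphospecies I (4.84) > morphospecies II (4.45) > morphospecies III (2.47)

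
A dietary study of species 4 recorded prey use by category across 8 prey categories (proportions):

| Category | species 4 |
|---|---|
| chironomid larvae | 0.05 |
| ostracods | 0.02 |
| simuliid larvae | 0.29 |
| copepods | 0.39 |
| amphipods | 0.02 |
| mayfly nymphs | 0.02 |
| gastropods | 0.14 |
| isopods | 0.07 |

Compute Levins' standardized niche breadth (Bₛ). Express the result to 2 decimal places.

0.40

Σpᵢ² = 0.05² + 0.02² + 0.29² + 0.39² + 0.02² + 0.02² + 0.14² + 0.07² = 0.0025 + 0.0004 + 0.0841 + 0.1521 + 0.0004 + 0.0004 + 0.0196 + 0.0049 = 0.2644
B = 1 / 0.2644 = 3.7821
Bₛ = (B − 1)/(n − 1) = (3.7821 − 1)/(8 − 1) = 2.7821/7 = 0.3974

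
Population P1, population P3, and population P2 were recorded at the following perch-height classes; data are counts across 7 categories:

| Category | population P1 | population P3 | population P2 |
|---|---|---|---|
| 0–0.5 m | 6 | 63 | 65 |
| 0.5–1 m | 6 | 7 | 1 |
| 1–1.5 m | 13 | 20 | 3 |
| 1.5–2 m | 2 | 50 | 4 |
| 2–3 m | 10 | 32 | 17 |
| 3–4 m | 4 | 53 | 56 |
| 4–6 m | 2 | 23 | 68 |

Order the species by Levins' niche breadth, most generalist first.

population P3 > population P1 > population P2

Proportions for population P1 (n=43): 6/43=0.1395, 6/43=0.1395, 13/43=0.3023, 2/43=0.0465, 10/43=0.2326, 4/43=0.0930, 2/43=0.0465
Proportions for population P3 (n=248): 63/248=0.2540, 7/248=0.0282, 20/248=0.0806, 50/248=0.2016, 32/248=0.1290, 53/248=0.2137, 23/248=0.0927
Proportions for population P2 (n=214): 65/214=0.3037, 1/214=0.0047, 3/214=0.0140, 4/214=0.0187, 17/214=0.0794, 56/214=0.2617, 68/214=0.3178
Σp_P1ᵢ² = 0.1395² + 0.1395² + 0.3023² + 0.0465² + 0.2326² + 0.0930² + 0.0465² = 0.019460 + 0.019460 + 0.091385 + 0.002162 + 0.054103 + 0.008649 + 0.002162 = 0.197381
B_P1 = 1 / 0.197381 = 5.0663
Σp_P3ᵢ² = 0.2540² + 0.0282² + 0.0806² + 0.2016² + 0.1290² + 0.2137² + 0.0927² = 0.064516 + 0.000795 + 0.006496 + 0.040643 + 0.016641 + 0.045668 + 0.008593 = 0.183352
B_P3 = 1 / 0.183352 = 5.4540
Σp_P2ᵢ² = 0.3037² + 0.0047² + 0.0140² + 0.0187² + 0.0794² + 0.2617² + 0.3178² = 0.092234 + 0.000022 + 0.000196 + 0.000350 + 0.006304 + 0.068487 + 0.100997 = 0.268590
B_P2 = 1 / 0.268590 = 3.7231
Ranking by B (broadest → narrowest): population P3 (5.45) > population P1 (5.07) > population P2 (3.72)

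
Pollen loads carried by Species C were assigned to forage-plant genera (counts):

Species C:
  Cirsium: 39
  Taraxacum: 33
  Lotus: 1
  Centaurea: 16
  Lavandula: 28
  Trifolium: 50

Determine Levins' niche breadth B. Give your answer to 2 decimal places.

4.53

Proportions for Species C (n=167): 39/167=0.2335, 33/167=0.1976, 1/167=0.0060, 16/167=0.0958, 28/167=0.1677, 50/167=0.2994
Σpᵢ² = 0.2335² + 0.1976² + 0.0060² + 0.0958² + 0.1677² + 0.2994² = 0.054522 + 0.039046 + 0.000036 + 0.009178 + 0.028123 + 0.089640 = 0.220545
B = 1 / 0.220545 = 4.5342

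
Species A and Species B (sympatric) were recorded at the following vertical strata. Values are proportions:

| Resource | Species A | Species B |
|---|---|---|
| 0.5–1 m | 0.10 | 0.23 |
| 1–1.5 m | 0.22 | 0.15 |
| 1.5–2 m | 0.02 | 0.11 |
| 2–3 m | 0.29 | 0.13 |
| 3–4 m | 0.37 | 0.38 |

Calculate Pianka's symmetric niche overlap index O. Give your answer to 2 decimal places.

0.90

Σ p₁ᵢp₂ᵢ = 0.0230 + 0.0330 + 0.0022 + 0.0377 + 0.1406 = 0.2365
Σp_1ᵢ² = 0.10² + 0.22² + 0.02² + 0.29² + 0.37² = 0.0100 + 0.0484 + 0.0004 + 0.0841 + 0.1369 = 0.2798
Σp_2ᵢ² = 0.23² + 0.15² + 0.11² + 0.13² + 0.38² = 0.0529 + 0.0225 + 0.0121 + 0.0169 + 0.1444 = 0.2488
O = 0.2365 / √(0.2798 × 0.2488) = 0.2365 / 0.26385 = 0.8963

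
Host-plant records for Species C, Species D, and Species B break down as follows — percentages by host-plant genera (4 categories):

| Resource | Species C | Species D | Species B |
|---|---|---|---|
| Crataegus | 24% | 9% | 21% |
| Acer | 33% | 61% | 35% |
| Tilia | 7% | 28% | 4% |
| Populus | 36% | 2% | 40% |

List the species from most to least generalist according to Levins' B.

Species C > Species B > Species D

Convert percentages to proportions (divide by 100).
Σp_Cᵢ² = 0.24² + 0.33² + 0.07² + 0.36² = 0.0576 + 0.1089 + 0.0049 + 0.1296 = 0.3010
B_C = 1 / 0.3010 = 3.3223
Σp_Dᵢ² = 0.09² + 0.61² + 0.28² + 0.02² = 0.0081 + 0.3721 + 0.0784 + 0.0004 = 0.4590
B_D = 1 / 0.4590 = 2.1786
Σp_Bᵢ² = 0.21² + 0.35² + 0.04² + 0.40² = 0.0441 + 0.1225 + 0.0016 + 0.1600 = 0.3282
B_B = 1 / 0.3282 = 3.0469
Ranking by B (broadest → narrowest): Species C (3.32) > Species B (3.05) > Species D (2.18)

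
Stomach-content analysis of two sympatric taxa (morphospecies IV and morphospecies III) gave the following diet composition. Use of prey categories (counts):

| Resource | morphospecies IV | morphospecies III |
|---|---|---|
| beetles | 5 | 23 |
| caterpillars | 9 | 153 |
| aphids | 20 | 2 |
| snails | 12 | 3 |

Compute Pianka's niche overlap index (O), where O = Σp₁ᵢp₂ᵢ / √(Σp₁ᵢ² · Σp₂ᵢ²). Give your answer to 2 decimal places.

0.40

Proportions for morphospecies IV (n=46): 5/46=0.1087, 9/46=0.1957, 20/46=0.4348, 12/46=0.2609
Proportions for morphospecies III (n=181): 23/181=0.1271, 153/181=0.8453, 2/181=0.0110, 3/181=0.0166
Σ p₁ᵢp₂ᵢ = 0.013816 + 0.165425 + 0.004783 + 0.004331 = 0.188355
Σp_1ᵢ² = 0.1087² + 0.1957² + 0.4348² + 0.2609² = 0.011816 + 0.038298 + 0.189051 + 0.068069 = 0.307234
Σp_2ᵢ² = 0.1271² + 0.8453² + 0.0110² + 0.0166² = 0.016154 + 0.714532 + 0.000121 + 0.000276 = 0.731083
O = 0.188355 / √(0.307234 × 0.731083) = 0.188355 / 0.4739341 = 0.3974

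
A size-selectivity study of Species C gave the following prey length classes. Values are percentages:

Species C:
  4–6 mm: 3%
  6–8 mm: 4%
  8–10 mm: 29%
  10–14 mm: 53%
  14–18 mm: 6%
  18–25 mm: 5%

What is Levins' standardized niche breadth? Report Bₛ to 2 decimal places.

0.34

Convert percentages to proportions (divide by 100).
Σpᵢ² = 0.03² + 0.04² + 0.29² + 0.53² + 0.06² + 0.05² = 0.0009 + 0.0016 + 0.0841 + 0.2809 + 0.0036 + 0.0025 = 0.3736
B = 1 / 0.3736 = 2.6767
Bₛ = (B − 1)/(n − 1) = (2.6767 − 1)/(6 − 1) = 1.6767/5 = 0.3353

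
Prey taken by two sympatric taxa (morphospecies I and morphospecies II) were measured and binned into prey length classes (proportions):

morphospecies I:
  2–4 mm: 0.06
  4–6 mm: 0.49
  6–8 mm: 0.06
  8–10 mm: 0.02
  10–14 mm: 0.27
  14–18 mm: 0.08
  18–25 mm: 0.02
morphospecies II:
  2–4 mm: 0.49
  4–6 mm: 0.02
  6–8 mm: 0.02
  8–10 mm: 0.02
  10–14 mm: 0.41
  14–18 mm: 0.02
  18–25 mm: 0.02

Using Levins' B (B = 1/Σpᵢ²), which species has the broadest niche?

morphospecies I

Σp_Iᵢ² = 0.06² + 0.49² + 0.06² + 0.02² + 0.27² + 0.08² + 0.02² = 0.0036 + 0.2401 + 0.0036 + 0.0004 + 0.0729 + 0.0064 + 0.0004 = 0.3274
B_I = 1 / 0.3274 = 3.0544
Σp_IIᵢ² = 0.49² + 0.02² + 0.02² + 0.02² + 0.41² + 0.02² + 0.02² = 0.2401 + 0.0004 + 0.0004 + 0.0004 + 0.1681 + 0.0004 + 0.0004 = 0.4102
B_II = 1 / 0.4102 = 2.4378
Highest B → broadest niche (most generalist): morphospecies I (B = 3.05).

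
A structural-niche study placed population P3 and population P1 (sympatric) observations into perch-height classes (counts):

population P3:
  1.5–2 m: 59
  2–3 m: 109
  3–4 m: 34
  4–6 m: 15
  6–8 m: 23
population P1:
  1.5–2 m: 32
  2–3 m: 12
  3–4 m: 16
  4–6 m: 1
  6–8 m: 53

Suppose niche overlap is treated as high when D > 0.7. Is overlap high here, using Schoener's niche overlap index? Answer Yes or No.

Proportions for population P3 (n=240): 59/240=0.2458, 109/240=0.4542, 34/240=0.1417, 15/240=0.0625, 23/240=0.0958
Proportions for population P1 (n=114): 32/114=0.2807, 12/114=0.1053, 16/114=0.1404, 1/114=0.0088, 53/114=0.4649
Σ|p₁ᵢ − p₂ᵢ| = 0.0349 + 0.3489 + 0.0013 + 0.0537 + 0.3691 = 0.8079
D = 1 − ½ × 0.8079 = 1 − 0.40395 = 0.59605
D = 0.59605 < 0.7 → No.

No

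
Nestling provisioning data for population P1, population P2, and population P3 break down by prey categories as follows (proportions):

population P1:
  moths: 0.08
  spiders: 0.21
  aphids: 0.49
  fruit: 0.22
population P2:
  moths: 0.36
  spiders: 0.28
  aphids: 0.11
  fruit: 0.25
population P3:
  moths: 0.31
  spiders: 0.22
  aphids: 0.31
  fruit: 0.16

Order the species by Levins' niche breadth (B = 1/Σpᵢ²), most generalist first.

population P3 > population P2 > population P1

Σp_P1ᵢ² = 0.08² + 0.21² + 0.49² + 0.22² = 0.0064 + 0.0441 + 0.2401 + 0.0484 = 0.3390
B_P1 = 1 / 0.3390 = 2.9499
Σp_P2ᵢ² = 0.36² + 0.28² + 0.11² + 0.25² = 0.1296 + 0.0784 + 0.0121 + 0.0625 = 0.2826
B_P2 = 1 / 0.2826 = 3.5386
Σp_P3ᵢ² = 0.31² + 0.22² + 0.31² + 0.16² = 0.0961 + 0.0484 + 0.0961 + 0.0256 = 0.2662
B_P3 = 1 / 0.2662 = 3.7566
Ranking by B (broadest → narrowest): population P3 (3.76) > population P2 (3.54) > population P1 (2.95)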